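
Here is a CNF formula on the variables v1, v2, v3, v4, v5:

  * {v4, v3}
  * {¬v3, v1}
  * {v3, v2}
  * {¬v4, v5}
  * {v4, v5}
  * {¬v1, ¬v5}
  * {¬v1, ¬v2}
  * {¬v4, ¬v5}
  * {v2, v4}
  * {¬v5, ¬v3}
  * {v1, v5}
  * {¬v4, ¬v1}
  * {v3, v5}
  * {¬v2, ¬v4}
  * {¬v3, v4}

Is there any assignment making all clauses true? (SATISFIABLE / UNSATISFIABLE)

UNSATISFIABLE

v4 = True:
  propagation gives v5=True; an empty clause results — contradiction.
v4 = False:
  propagation gives v3=True; an empty clause results — contradiction.
Every branch closes, so no satisfying assignment exists.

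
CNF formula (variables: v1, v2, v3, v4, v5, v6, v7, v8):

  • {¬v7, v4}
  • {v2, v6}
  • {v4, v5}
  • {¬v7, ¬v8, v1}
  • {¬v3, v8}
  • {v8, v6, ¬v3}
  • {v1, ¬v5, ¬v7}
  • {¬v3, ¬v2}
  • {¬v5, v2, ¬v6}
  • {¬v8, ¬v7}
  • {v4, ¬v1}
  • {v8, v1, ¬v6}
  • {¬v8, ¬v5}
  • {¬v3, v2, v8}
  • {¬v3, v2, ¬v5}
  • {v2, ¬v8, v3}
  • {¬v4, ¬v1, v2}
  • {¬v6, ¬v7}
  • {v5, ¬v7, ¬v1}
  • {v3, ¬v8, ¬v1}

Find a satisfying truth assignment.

v7 occurs only negated in the remaining clauses — set v7 = False.
Set v1 = False and propagate.
For the remaining variables, v2 = True, v3 = False, v4 = True, v5 = False, v6 = False, v8 = False works.

v1 = F, v2 = T, v3 = F, v4 = T, v5 = F, v6 = F, v7 = F, v8 = F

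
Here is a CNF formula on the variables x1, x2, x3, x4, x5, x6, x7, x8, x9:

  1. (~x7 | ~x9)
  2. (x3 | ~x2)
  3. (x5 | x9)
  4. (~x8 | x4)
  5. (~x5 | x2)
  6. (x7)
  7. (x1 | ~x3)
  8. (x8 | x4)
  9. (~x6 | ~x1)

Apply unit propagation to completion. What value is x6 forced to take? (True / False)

False

(x7) stands alone — x7 = True.
From (~x7 | ~x9) and x7 = True: x9 = False.
(x9 | x5) with x9 = False leaves only x5, so x5 = True.
From (x2 | ~x5) and x5 = True: x2 = True.
(~x2 | x3) with x2 = True leaves only x3, so x3 = True.
(x1 | ~x3): since x3 = True, the clause reduces to (x1). x1 = True.
(~x1 | ~x6): since x1 = True, the clause reduces to (~x6). x6 = False.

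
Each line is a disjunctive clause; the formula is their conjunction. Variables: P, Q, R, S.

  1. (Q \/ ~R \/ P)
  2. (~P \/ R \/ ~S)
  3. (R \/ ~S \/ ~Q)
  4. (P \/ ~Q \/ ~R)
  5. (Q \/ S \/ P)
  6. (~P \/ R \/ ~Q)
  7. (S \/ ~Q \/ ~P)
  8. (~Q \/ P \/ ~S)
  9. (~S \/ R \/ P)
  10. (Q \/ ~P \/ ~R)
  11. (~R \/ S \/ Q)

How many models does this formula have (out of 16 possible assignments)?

The models are:
  P=F Q=T R=F S=F
  P=T Q=F R=F S=F
  P=T Q=T R=T S=T
Count: 3.

3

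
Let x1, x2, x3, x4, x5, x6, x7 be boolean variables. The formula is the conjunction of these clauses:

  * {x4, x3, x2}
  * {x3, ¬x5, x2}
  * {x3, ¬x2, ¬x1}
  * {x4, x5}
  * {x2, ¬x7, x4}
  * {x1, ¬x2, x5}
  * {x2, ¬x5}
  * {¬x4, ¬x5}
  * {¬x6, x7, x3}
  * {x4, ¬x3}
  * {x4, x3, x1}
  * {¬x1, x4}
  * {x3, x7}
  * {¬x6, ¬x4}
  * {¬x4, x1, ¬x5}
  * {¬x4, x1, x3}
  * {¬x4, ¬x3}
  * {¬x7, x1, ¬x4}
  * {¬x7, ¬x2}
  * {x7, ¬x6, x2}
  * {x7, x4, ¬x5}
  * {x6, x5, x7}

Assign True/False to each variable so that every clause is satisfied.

x1=1, x2=0, x3=0, x4=1, x5=0, x6=0, x7=1

Try x1 = True.
  then x4 is forced to True.
  then x5 is forced to False.
  then x6 is forced to False.
  then x3 is forced to False.
  then x2 is forced to False.
  then x7 is forced to True.
Check each clause:
  1. {x2, x4, x3} — x4 is true.
  2. {x3, x2, ¬x5} — ¬x5 is true.
  3. {¬x1, x3, ¬x2} — ¬x2 is true.
  4. {x4, x5} — x4 is true.
  5. {x4, ¬x7, x2} — x4 is true.
  6. {x5, ¬x2, x1} — x1 is true.
  7. {¬x5, x2} — ¬x5 is true.
  8. {¬x4, ¬x5} — ¬x5 is true.
  9. {x7, ¬x6, x3} — ¬x6 is true.
  10. {¬x3, x4} — x4 is true.
  11. {x4, x3, x1} — x1 is true.
  12. {x4, ¬x1} — x4 is true.
  13. {x3, x7} — x7 is true.
  14. {¬x4, ¬x6} — ¬x6 is true.
  15. {¬x5, ¬x4, x1} — x1 is true.
  16. {¬x4, x1, x3} — x1 is true.
  17. {¬x3, ¬x4} — ¬x3 is true.
  18. {x1, ¬x4, ¬x7} — x1 is true.
  19. {¬x2, ¬x7} — ¬x2 is true.
  20. {x2, x7, ¬x6} — ¬x6 is true.
  21. {x4, ¬x5, x7} — ¬x5 is true.
  22. {x7, x6, x5} — x7 is true.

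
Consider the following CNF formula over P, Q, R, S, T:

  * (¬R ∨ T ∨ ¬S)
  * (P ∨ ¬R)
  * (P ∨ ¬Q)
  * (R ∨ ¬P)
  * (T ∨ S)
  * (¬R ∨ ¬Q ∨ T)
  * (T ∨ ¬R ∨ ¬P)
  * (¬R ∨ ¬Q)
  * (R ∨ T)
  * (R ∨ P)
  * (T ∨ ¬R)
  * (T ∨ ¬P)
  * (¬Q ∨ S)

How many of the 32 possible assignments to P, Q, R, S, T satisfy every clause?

Satisfying assignments:
  P=1 Q=0 R=1 S=0 T=1
  P=1 Q=0 R=1 S=1 T=1
That's 2 in total.

2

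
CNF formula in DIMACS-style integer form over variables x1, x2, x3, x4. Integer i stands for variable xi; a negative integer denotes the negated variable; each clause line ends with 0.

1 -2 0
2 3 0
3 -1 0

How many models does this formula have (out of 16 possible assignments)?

6

The models are:
  x1=F x2=F x3=T x4=F
  x1=F x2=F x3=T x4=T
  x1=T x2=F x3=T x4=F
  x1=T x2=F x3=T x4=T
  x1=T x2=T x3=T x4=F
  x1=T x2=T x3=T x4=T
That's 6 in total.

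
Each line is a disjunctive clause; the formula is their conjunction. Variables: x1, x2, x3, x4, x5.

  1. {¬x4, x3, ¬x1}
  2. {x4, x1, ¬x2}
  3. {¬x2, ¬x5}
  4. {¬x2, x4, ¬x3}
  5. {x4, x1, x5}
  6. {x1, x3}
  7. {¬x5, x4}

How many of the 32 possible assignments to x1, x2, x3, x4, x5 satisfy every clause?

9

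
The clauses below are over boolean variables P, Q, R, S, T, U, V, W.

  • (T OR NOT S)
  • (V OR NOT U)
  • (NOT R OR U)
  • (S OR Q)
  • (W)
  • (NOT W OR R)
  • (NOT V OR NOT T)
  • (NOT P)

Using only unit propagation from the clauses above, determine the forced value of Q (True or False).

True

(W) stands alone — W = True.
In (NOT W OR R), NOT W is now false; R must hold, so R = True.
(U OR NOT R) with R = True leaves only U, so U = True.
In (V OR NOT U), NOT U is now false; V must hold, so V = True.
(NOT T OR NOT V): since V = True, the clause reduces to (NOT T). T = False.
In (T OR NOT S), T is now false; NOT S must hold, so S = False.
From (S OR Q) and S = False: Q = True.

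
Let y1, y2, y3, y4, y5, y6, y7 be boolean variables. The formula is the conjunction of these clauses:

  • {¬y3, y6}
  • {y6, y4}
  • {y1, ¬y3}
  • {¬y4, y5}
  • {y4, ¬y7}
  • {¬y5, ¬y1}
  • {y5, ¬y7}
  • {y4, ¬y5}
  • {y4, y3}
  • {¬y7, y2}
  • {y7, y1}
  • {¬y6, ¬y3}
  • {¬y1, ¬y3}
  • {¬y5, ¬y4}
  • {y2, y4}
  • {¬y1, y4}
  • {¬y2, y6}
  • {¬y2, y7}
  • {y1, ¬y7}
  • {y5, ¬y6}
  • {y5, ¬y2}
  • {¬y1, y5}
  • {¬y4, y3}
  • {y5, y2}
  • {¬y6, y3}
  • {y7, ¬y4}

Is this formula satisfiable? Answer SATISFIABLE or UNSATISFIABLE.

UNSATISFIABLE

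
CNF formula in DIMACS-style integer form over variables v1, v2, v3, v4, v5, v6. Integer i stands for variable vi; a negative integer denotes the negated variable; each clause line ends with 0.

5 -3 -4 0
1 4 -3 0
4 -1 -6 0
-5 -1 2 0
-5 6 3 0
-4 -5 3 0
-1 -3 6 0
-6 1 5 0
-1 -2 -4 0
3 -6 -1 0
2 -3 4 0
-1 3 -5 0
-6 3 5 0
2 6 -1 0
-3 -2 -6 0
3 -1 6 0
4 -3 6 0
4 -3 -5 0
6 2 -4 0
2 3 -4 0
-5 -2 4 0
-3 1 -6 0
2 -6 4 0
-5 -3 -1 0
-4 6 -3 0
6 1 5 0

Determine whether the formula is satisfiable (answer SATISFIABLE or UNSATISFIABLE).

UNSATISFIABLE

v3 = True:
  v4 = True:
    propagation gives v5=True, v1=False, v6=False; an empty clause results — contradiction.
  v4 = False:
    propagation gives v1=True, v6=False; an empty clause results — contradiction.
v3 = False:
  v6 = True:
    propagation gives v1=False, v5=True, v4=False, v2=False; an empty clause results — contradiction.
  v6 = False:
    propagation gives v5=False, v1=False; an empty clause results — contradiction.
Every branch closes, so no satisfying assignment exists.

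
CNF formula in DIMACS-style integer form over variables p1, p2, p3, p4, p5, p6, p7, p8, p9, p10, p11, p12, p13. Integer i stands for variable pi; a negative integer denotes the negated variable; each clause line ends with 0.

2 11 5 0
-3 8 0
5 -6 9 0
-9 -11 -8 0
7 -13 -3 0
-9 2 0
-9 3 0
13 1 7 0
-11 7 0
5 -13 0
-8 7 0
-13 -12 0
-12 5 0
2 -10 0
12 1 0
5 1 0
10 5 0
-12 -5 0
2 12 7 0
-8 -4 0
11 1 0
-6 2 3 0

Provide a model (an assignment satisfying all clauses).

p1=T, p2=F, p3=F, p4=F, p5=T, p6=F, p7=T, p8=F, p9=F, p10=F, p11=F, p12=F, p13=T

p1 occurs only positively in the remaining clauses — set p1 = True.
Pure literal: p4 appears only negated; assign p4 = False.
Branch on p2: take p2 = False.
  then p9 is forced to False.
  then p10 is forced to False.
  then p5 is forced to True.
  then p12 is forced to False.
  then p7 is forced to True.
For the remaining variables, p3 = False, p6 = False, p8 = False, p11 = False, p13 = True works.
Check each clause:
  1. (p5 ∨ p2 ∨ p11) — p5 is true.
  2. (¬p3 ∨ p8) — ¬p3 is true.
  3. (¬p6 ∨ p9 ∨ p5) — ¬p6 is true.
  4. (¬p11 ∨ ¬p8 ∨ ¬p9) — ¬p8 is true.
  5. (¬p3 ∨ p7 ∨ ¬p13) — ¬p3 is true.
  6. (p2 ∨ ¬p9) — ¬p9 is true.
  7. (¬p9 ∨ p3) — ¬p9 is true.
  8. (p1 ∨ p7 ∨ p13) — p1 is true.
  9. (¬p11 ∨ p7) — ¬p11 is true.
  10. (¬p13 ∨ p5) — p5 is true.
  11. (¬p8 ∨ p7) — ¬p8 is true.
  12. (¬p12 ∨ ¬p13) — ¬p12 is true.
  13. (p5 ∨ ¬p12) — ¬p12 is true.
  14. (¬p10 ∨ p2) — ¬p10 is true.
  15. (p1 ∨ p12) — p1 is true.
  16. (p1 ∨ p5) — p1 is true.
  17. (p10 ∨ p5) — p5 is true.
  18. (¬p5 ∨ ¬p12) — ¬p12 is true.
  19. (p12 ∨ p7 ∨ p2) — p7 is true.
  20. (¬p4 ∨ ¬p8) — ¬p8 is true.
  21. (p1 ∨ p11) — p1 is true.
  22. (p2 ∨ p3 ∨ ¬p6) — ¬p6 is true.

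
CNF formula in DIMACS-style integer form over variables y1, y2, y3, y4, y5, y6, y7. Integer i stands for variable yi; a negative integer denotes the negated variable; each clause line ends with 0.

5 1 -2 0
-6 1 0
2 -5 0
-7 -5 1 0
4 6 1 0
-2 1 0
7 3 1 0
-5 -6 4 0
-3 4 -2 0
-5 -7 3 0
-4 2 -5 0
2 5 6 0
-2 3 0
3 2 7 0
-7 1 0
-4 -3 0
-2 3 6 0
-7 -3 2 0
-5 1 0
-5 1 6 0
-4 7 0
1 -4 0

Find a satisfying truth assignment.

y1 = T, y2 = F, y3 = T, y4 = F, y5 = F, y6 = T, y7 = F

Pure literal: y1 appears only positively; assign y1 = True.
Try y2 = False.
  then y5 is forced to False.
  then y6 is forced to True.
Try y3 = True.
  then y4 is forced to False.
  then y7 is forced to False.
Check each clause:
  1. (¬y2 ∨ y5 ∨ y1) — y1 is true.
  2. (¬y6 ∨ y1) — y1 is true.
  3. (¬y5 ∨ y2) — ¬y5 is true.
  4. (y1 ∨ ¬y5 ∨ ¬y7) — ¬y7 is true.
  5. (y1 ∨ y4 ∨ y6) — y1 is true.
  6. (¬y2 ∨ y1) — y1 is true.
  7. (y1 ∨ y3 ∨ y7) — y1 is true.
  8. (y4 ∨ ¬y5 ∨ ¬y6) — ¬y5 is true.
  9. (¬y3 ∨ ¬y2 ∨ y4) — ¬y2 is true.
  10. (¬y5 ∨ ¬y7 ∨ y3) — y3 is true.
  11. (y2 ∨ ¬y5 ∨ ¬y4) — ¬y5 is true.
  12. (y6 ∨ y2 ∨ y5) — y6 is true.
  13. (¬y2 ∨ y3) — y3 is true.
  14. (y3 ∨ y2 ∨ y7) — y3 is true.
  15. (y1 ∨ ¬y7) — ¬y7 is true.
  16. (¬y4 ∨ ¬y3) — ¬y4 is true.
  17. (y6 ∨ ¬y2 ∨ y3) — y3 is true.
  18. (¬y7 ∨ y2 ∨ ¬y3) — ¬y7 is true.
  19. (¬y5 ∨ y1) — y1 is true.
  20. (y1 ∨ y6 ∨ ¬y5) — y1 is true.
  21. (y7 ∨ ¬y4) — ¬y4 is true.
  22. (y1 ∨ ¬y4) — y1 is true.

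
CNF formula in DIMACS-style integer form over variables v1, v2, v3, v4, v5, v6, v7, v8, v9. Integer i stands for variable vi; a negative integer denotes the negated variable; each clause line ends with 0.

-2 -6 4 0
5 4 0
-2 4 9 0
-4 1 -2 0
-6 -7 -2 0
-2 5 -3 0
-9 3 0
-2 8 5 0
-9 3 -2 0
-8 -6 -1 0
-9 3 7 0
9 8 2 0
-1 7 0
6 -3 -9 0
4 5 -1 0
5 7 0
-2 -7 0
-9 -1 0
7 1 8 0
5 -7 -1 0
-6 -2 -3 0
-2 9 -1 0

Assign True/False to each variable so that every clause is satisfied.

v1=F, v2=F, v3=F, v4=T, v5=T, v6=T, v7=F, v8=T, v9=F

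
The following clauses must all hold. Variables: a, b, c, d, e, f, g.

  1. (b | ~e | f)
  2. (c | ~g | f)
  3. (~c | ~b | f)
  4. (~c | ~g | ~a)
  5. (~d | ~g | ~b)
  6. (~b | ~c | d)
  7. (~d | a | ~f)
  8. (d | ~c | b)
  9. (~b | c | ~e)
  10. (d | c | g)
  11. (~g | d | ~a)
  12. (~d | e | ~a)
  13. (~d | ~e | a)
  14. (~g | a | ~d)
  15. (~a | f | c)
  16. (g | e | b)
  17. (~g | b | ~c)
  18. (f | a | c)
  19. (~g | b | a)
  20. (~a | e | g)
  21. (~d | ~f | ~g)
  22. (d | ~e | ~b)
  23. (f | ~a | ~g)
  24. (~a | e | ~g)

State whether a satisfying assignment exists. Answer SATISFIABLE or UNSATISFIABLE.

SATISFIABLE

Try a = True.
For the remaining variables, b = False, c = True, d = True, e = True, f = True, g = False works.
Every clause has at least one true literal under this assignment.
So a=True, b=False, c=True, d=True, e=True, f=True, g=False is a satisfying assignment.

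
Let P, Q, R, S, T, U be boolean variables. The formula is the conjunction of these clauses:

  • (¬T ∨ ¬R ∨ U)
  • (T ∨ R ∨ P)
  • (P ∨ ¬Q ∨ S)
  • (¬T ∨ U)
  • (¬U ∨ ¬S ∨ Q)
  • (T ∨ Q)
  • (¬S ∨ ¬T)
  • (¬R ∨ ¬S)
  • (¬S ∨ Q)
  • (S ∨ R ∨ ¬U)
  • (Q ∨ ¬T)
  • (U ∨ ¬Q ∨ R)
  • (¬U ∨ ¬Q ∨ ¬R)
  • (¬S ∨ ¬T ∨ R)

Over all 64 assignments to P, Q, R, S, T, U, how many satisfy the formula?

2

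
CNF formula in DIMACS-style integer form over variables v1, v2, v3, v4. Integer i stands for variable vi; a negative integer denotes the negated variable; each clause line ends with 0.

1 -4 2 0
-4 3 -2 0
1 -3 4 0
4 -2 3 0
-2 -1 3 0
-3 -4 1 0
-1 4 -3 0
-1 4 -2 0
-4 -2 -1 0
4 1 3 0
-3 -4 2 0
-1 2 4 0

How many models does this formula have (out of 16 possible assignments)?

1

The models are:
  v1=1 v2=0 v3=0 v4=1
That's 1 in total.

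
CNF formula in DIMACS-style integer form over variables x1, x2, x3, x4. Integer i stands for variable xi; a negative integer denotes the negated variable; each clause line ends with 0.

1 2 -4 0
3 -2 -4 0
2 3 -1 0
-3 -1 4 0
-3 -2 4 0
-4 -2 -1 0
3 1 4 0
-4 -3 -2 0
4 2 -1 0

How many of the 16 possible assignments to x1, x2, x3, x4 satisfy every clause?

3

The models are:
  x1=0 x2=0 x3=1 x4=0
  x1=1 x2=0 x3=1 x4=1
  x1=1 x2=1 x3=0 x4=0
Count: 3.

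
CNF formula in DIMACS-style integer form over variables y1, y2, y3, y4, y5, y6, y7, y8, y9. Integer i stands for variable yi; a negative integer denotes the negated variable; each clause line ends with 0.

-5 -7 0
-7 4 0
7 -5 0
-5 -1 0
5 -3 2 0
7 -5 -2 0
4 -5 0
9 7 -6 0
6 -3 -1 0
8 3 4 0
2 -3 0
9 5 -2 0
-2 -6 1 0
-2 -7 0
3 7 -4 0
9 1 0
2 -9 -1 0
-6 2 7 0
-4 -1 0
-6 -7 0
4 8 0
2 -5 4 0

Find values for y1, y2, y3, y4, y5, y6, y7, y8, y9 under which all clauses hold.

Pure literal: y8 appears only positively; assign y8 = True.
Set y1 = True and propagate.
  then y5 is forced to False.
  then y4 is forced to False.
  then y7 is forced to False.
The remaining clauses are satisfied by y2 = False, y3 = False, y6 = False, y9 = False.

y1 = True  y2 = False  y3 = False  y4 = False  y5 = False  y6 = False  y7 = False  y8 = True  y9 = False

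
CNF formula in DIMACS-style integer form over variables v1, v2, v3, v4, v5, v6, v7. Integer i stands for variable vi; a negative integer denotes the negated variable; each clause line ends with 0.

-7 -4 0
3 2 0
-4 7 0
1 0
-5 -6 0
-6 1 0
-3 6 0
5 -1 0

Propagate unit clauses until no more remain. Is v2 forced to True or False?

True

(v1) is a unit clause: v1 = True.
From (v5 \/ ~v1) and v1 = True: v5 = True.
In (~v5 \/ ~v6), ~v5 is now false; ~v6 must hold, so v6 = False.
(v6 \/ ~v3) with v6 = False leaves only ~v3, so v3 = False.
From (v2 \/ v3) and v3 = False: v2 = True.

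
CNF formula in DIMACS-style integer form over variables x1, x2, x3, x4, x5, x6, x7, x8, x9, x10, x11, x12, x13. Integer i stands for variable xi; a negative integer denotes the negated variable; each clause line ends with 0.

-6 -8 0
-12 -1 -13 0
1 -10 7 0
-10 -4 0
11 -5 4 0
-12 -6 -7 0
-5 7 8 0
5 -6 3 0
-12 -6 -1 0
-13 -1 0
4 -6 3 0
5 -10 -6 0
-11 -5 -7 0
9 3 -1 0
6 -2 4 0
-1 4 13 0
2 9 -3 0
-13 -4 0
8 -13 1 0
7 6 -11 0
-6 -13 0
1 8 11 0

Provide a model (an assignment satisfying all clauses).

x1=T  x2=T  x3=F  x4=T  x5=T  x6=F  x7=F  x8=T  x9=T  x10=F  x11=F  x12=T  x13=F

Check each clause:
  1. (~x6 | ~x8) — ~x6 is true.
  2. (~x12 | ~x13 | ~x1) — ~x13 is true.
  3. (x1 | ~x10 | x7) — x1 is true.
  4. (~x10 | ~x4) — ~x10 is true.
  5. (x4 | x11 | ~x5) — x4 is true.
  6. (~x7 | ~x12 | ~x6) — ~x7 is true.
  7. (x8 | x7 | ~x5) — x8 is true.
  8. (~x6 | x3 | x5) — ~x6 is true.
  9. (~x1 | ~x6 | ~x12) — ~x6 is true.
  10. (~x13 | ~x1) — ~x13 is true.
  11. (~x6 | x4 | x3) — ~x6 is true.
  12. (~x6 | x5 | ~x10) — ~x6 is true.
  13. (~x5 | ~x11 | ~x7) — ~x7 is true.
  14. (x9 | x3 | ~x1) — x9 is true.
  15. (x6 | x4 | ~x2) — x4 is true.
  16. (x4 | ~x1 | x13) — x4 is true.
  17. (x9 | x2 | ~x3) — x9 is true.
  18. (~x4 | ~x13) — ~x13 is true.
  19. (~x13 | x8 | x1) — x8 is true.
  20. (x7 | ~x11 | x6) — ~x11 is true.
  21. (~x13 | ~x6) — ~x6 is true.
  22. (x11 | x8 | x1) — x8 is true.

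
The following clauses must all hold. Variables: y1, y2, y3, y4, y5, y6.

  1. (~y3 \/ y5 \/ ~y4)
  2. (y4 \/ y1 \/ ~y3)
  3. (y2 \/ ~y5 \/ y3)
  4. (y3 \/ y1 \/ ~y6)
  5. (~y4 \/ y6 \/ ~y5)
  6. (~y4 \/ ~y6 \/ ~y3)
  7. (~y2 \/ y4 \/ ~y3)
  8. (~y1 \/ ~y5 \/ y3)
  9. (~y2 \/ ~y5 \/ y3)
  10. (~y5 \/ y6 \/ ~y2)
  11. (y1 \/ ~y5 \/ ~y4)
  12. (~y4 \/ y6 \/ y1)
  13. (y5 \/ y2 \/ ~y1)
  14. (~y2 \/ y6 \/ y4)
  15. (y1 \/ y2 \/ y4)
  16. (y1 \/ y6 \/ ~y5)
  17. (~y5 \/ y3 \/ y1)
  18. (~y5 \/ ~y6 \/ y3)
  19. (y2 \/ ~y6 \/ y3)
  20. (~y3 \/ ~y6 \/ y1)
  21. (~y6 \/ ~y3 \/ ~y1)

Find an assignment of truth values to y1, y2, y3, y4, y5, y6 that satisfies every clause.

Branch on y1: take y1 = True.
Branch on y2: take y2 = True.
Set y3 = False and propagate.
  then y5 is forced to False.
For the remaining variables, y4 = True, y6 = True works.

y1 = T, y2 = T, y3 = F, y4 = T, y5 = F, y6 = T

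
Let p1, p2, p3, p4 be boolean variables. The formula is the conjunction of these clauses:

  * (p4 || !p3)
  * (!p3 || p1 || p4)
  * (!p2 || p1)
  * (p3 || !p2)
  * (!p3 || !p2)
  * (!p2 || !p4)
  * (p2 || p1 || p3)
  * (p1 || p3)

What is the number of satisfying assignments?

The models are:
  p1=F p2=F p3=T p4=T
  p1=T p2=F p3=F p4=F
  p1=T p2=F p3=F p4=T
  p1=T p2=F p3=T p4=T
Count: 4.

4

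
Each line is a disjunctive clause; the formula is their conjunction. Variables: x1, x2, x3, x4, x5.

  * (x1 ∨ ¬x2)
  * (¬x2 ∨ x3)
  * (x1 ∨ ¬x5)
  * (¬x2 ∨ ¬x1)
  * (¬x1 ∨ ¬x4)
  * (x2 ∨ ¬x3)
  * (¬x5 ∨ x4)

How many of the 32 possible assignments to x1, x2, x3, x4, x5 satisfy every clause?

3

The models are:
  x1=0 x2=0 x3=0 x4=0 x5=0
  x1=0 x2=0 x3=0 x4=1 x5=0
  x1=1 x2=0 x3=0 x4=0 x5=0
That's 3 in total.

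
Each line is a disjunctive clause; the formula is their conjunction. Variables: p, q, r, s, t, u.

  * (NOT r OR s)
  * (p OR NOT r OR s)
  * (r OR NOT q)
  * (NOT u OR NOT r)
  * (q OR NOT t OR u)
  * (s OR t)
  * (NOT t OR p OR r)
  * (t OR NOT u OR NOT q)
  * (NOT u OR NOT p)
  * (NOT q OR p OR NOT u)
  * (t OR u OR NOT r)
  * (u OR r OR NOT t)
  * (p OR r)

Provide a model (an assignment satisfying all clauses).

s occurs only positively in the remaining clauses — set s = True.
Try p = True.
  then u is forced to False.
Set q = True and propagate.
  then r is forced to True.
  then t is forced to True.

p=T, q=T, r=T, s=T, t=T, u=F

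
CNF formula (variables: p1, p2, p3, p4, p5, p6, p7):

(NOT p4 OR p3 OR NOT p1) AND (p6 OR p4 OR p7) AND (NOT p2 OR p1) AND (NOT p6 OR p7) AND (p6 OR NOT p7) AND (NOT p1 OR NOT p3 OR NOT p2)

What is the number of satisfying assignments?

22

Split on p1, then p6.
  p1=T, p6=T: p5 free; 4 ways for (p2,p3,p4,p7) × 2^1 = 8.
  p1=T, p6=F: remaining (p2,p3,p4,p5,p7) ∈ {(F,T,T,F,F); (F,T,T,T,F)} — 2.
  p1=F, p6=T: forces p2=F; p7=T; p3, p4, p5 free → 2^3 = 8.
  p1=F, p6=F: remaining (p2,p3,p4,p5,p7) ∈ {(F,F,T,F,F); (F,F,T,T,F); (F,T,T,F,F); (F,T,T,T,F)} — 4.
Total: 8 + 2 + 8 + 4 = 22.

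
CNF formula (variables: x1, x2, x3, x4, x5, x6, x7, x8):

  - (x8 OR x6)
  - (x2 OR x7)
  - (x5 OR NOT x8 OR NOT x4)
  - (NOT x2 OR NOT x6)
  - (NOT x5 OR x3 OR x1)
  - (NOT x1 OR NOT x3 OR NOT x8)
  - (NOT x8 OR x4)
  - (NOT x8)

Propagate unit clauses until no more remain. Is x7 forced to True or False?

(NOT x8) stands alone — x8 = False.
(x6 OR x8) with x8 = False leaves only x6, so x6 = True.
From (NOT x6 OR NOT x2) and x6 = True: x2 = False.
In (x2 OR x7), x2 is now false; x7 must hold, so x7 = True.

True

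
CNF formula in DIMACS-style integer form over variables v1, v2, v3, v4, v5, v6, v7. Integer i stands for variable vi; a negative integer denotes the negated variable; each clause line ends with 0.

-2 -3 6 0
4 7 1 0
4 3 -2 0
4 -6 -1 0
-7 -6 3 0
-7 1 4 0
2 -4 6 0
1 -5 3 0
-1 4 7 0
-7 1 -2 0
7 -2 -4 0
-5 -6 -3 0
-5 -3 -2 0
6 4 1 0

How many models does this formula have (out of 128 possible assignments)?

14

Case analysis on v4 and v1:
  v4=1, v1=1: 7 of the 32 assignments to (v2,v3,v5,v6,v7) work.
  v4=1, v1=0: remaining (v2,v3,v5,v6,v7) ∈ {(0,0,0,1,0); (0,1,0,1,0); (0,1,0,1,1)} — 3.
  v4=0, v1=1: remaining (v2,v3,v5,v6,v7) ∈ {(0,0,0,0,1); (0,0,1,0,1); (0,1,0,0,1); (0,1,1,0,1)} — 4.
  v4=0, v1=0: a clause becomes empty — 0.
Total: 7 + 3 + 4 + 0 = 14.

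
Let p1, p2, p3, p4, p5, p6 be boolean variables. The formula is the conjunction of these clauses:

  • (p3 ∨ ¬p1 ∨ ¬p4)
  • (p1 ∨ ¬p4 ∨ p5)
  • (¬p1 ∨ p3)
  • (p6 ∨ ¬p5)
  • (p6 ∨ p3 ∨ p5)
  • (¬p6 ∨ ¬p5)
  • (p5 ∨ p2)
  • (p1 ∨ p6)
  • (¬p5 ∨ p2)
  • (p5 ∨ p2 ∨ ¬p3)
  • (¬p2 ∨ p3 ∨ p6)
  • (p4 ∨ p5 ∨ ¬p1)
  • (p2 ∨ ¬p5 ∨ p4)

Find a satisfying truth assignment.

Try p1 = True.
  then p3 is forced to True.
Try p2 = True.
For the remaining variables, p4 = True, p5 = False, p6 = False works.

p1=T, p2=T, p3=T, p4=T, p5=F, p6=F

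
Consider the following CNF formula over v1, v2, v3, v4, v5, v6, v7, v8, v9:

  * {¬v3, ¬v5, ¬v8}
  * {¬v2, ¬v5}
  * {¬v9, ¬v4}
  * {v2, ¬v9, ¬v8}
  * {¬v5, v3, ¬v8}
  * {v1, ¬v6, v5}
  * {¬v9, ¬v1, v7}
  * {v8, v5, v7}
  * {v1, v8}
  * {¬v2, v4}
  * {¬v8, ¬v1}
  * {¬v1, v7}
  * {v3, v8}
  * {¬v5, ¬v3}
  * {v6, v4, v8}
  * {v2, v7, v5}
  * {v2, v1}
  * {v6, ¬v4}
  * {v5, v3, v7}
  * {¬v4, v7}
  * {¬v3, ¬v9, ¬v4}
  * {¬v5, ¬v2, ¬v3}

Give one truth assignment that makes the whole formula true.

v1 = 1, v2 = 0, v3 = 1, v4 = 0, v5 = 0, v6 = 1, v7 = 1, v8 = 0, v9 = 0

v7 occurs only positively in the remaining clauses — set v7 = True.
v9 occurs only negated in the remaining clauses — set v9 = False.
Branch on v1: take v1 = True.
  then v8 is forced to False.
  then v3 is forced to True.
  then v5 is forced to False.
Set v2 = False and propagate.
Set v4 = False and propagate.
  then v6 is forced to True.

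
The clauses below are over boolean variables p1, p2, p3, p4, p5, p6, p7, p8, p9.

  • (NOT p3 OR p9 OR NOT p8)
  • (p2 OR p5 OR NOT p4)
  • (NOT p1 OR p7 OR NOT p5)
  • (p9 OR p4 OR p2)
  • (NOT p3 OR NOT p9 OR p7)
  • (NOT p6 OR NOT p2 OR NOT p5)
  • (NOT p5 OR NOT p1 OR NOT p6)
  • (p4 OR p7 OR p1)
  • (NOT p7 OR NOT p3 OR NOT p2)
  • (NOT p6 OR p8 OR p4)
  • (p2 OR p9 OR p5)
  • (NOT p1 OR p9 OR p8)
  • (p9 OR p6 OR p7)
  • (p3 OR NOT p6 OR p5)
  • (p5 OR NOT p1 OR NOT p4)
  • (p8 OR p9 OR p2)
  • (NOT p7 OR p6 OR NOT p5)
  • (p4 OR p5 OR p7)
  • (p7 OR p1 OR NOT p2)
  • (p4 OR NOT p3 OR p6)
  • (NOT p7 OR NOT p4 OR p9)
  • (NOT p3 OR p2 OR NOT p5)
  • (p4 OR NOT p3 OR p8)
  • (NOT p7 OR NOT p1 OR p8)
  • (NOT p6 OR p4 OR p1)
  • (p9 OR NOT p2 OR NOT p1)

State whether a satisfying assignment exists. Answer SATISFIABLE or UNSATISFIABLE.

Try p1 = True.
Branch on p2: take p2 = True.
  then p9 is forced to True.
The remaining clauses are satisfied by p3 = False, p4 = False, p5 = False, p6 = False, p7 = True, p8 = True.
So p1=T, p2=T, p3=F, p4=F, p5=F, p6=F, p7=T, p8=T, p9=T is a satisfying assignment.

SATISFIABLE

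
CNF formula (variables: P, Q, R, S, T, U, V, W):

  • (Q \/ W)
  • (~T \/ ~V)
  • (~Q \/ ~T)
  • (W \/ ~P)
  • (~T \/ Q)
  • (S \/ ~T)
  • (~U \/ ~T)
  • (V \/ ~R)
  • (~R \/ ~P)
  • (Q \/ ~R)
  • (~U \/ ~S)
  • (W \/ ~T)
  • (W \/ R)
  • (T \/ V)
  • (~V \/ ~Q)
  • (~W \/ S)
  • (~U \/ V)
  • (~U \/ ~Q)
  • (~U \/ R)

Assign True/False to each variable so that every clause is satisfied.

P=True, Q=False, R=False, S=True, T=False, U=False, V=True, W=True

Pure literal: U appears only negated; assign U = False.
Try P = True.
  then W is forced to True.
  then R is forced to False.
  then S is forced to True.
For the remaining variables, Q = False, T = False, V = True works.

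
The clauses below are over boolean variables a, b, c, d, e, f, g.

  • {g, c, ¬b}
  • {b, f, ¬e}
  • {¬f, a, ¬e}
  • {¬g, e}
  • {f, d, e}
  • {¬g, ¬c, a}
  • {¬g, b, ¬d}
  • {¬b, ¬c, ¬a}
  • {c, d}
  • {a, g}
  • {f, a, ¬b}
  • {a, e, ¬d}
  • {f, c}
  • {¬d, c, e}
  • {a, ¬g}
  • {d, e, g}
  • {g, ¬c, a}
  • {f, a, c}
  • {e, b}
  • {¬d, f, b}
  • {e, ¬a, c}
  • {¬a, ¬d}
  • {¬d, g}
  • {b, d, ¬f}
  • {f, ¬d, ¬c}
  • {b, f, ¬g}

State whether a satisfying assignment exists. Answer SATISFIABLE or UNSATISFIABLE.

a = True:
  propagation gives d=False, c=True, b=False, e=True; an empty clause results — contradiction.
a = False:
  propagation gives g=True; an empty clause results — contradiction.
Every branch closes, so no satisfying assignment exists.

UNSATISFIABLE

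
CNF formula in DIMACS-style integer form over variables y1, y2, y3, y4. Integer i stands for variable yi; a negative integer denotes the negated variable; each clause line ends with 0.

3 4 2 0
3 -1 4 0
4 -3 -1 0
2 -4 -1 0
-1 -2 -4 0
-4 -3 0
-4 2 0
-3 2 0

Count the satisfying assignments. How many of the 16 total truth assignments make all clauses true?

Satisfying assignments:
  y1=0 y2=1 y3=0 y4=0
  y1=0 y2=1 y3=0 y4=1
  y1=0 y2=1 y3=1 y4=0
Count: 3.

3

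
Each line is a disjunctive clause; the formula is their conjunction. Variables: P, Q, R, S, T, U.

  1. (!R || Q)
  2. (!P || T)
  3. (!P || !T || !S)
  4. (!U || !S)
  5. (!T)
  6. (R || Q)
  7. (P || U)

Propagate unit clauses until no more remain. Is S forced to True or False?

(!T) stands alone — T = False.
(!P || T) with T = False leaves only !P, so P = False.
(P || U): since P = False, the clause reduces to (U). U = True.
(!S || !U) with U = True leaves only !S, so S = False.

False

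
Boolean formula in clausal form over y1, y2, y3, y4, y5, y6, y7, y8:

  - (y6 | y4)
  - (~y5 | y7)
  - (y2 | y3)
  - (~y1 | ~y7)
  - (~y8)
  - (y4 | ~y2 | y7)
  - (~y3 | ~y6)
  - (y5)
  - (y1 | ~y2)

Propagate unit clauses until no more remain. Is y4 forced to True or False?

Unit clause (~y8) sets y8 = False.
(y5) is a unit clause: y5 = True.
(y7 | ~y5) with y5 = True leaves only y7, so y7 = True.
(~y7 | ~y1) with y7 = True leaves only ~y1, so y1 = False.
(~y2 | y1): since y1 = False, the clause reduces to (~y2). y2 = False.
(y3 | y2) with y2 = False leaves only y3, so y3 = True.
(~y6 | ~y3) with y3 = True leaves only ~y6, so y6 = False.
(y4 | y6) with y6 = False leaves only y4, so y4 = True.

True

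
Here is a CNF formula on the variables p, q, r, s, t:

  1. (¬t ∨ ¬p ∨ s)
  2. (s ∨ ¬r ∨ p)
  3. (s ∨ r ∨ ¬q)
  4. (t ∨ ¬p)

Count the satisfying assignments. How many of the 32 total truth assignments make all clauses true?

14

Split on p, then s.
  p=T, s=T: remaining (q,r,t) ∈ {(F,F,T); (F,T,T); (T,F,T); (T,T,T)} — 4.
  p=T, s=F: a clause becomes empty — 0.
  p=F, s=T: q, r, t free → 2^3 = 8.
  p=F, s=F: remaining (q,r,t) ∈ {(F,F,F); (F,F,T)} — 2.
Total: 4 + 0 + 8 + 2 = 14.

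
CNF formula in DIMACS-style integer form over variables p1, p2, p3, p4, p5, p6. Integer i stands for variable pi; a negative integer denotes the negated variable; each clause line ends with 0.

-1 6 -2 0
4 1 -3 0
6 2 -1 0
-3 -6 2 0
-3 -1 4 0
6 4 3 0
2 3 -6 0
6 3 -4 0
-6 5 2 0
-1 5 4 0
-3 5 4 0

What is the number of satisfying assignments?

Split on p3, then p6.
  p3=T, p6=T: remaining (p1,p2,p4,p5) ∈ {(F,T,T,F); (F,T,T,T); (T,T,T,F); (T,T,T,T)} — 4.
  p3=T, p6=F: remaining (p1,p2,p4,p5) ∈ {(F,F,T,F); (F,F,T,T); (F,T,T,F); (F,T,T,T)} — 4.
  p3=F, p6=T: 7 of the 16 assignments to (p1,p2,p4,p5) work.
  p3=F, p6=F: a clause becomes empty — 0.
Total: 4 + 4 + 7 + 0 = 15.

15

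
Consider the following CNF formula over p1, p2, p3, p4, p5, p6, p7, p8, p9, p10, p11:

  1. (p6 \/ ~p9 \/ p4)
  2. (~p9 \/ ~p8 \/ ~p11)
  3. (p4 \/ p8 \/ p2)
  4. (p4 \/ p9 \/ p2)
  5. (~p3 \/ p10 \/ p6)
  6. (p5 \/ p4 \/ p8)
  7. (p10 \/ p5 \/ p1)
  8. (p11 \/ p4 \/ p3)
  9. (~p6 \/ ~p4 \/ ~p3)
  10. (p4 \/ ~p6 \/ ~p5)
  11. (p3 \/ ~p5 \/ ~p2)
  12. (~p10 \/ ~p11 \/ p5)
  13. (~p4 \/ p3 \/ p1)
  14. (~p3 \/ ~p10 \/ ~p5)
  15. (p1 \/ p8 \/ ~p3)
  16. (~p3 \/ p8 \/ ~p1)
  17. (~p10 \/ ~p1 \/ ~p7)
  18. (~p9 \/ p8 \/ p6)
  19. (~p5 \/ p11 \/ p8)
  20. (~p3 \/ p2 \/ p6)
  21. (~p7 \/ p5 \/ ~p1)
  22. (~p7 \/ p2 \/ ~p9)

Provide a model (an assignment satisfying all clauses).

p1 = T, p2 = F, p3 = F, p4 = T, p5 = T, p6 = T, p7 = F, p8 = T, p9 = F, p10 = F, p11 = F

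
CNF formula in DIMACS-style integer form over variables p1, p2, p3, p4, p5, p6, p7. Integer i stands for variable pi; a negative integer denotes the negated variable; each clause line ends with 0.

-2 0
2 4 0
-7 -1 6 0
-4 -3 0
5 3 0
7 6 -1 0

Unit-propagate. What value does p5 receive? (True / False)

True

(~p2) is a unit clause: p2 = False.
In (p4 | p2), p2 is now false; p4 must hold, so p4 = True.
In (~p3 | ~p4), ~p4 is now false; ~p3 must hold, so p3 = False.
(p3 | p5): since p3 = False, the clause reduces to (p5). p5 = True.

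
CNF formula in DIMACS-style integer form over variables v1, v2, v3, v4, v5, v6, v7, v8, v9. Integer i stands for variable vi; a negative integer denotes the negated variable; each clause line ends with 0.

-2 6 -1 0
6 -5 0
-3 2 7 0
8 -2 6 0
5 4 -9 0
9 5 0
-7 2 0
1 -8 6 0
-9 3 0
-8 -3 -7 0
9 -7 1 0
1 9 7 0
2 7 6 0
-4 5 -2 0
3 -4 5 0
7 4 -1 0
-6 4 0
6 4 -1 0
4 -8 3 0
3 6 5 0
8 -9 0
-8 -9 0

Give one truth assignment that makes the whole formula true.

v1=T  v2=T  v3=T  v4=T  v5=T  v6=T  v7=F  v8=F  v9=F

Check each clause:
  1. (¬v2 ∨ v6 ∨ ¬v1) — v6 is true.
  2. (¬v5 ∨ v6) — v6 is true.
  3. (v7 ∨ v2 ∨ ¬v3) — v2 is true.
  4. (¬v2 ∨ v8 ∨ v6) — v6 is true.
  5. (¬v9 ∨ v5 ∨ v4) — v4 is true.
  6. (v5 ∨ v9) — v5 is true.
  7. (¬v7 ∨ v2) — ¬v7 is true.
  8. (¬v8 ∨ v6 ∨ v1) — ¬v8 is true.
  9. (¬v9 ∨ v3) — v3 is true.
  10. (¬v3 ∨ ¬v7 ∨ ¬v8) — ¬v8 is true.
  11. (¬v7 ∨ v1 ∨ v9) — ¬v7 is true.
  12. (v1 ∨ v7 ∨ v9) — v1 is true.
  13. (v6 ∨ v2 ∨ v7) — v2 is true.
  14. (¬v2 ∨ v5 ∨ ¬v4) — v5 is true.
  15. (v3 ∨ v5 ∨ ¬v4) — v3 is true.
  16. (v7 ∨ ¬v1 ∨ v4) — v4 is true.
  17. (¬v6 ∨ v4) — v4 is true.
  18. (v6 ∨ ¬v1 ∨ v4) — v4 is true.
  19. (¬v8 ∨ v4 ∨ v3) — ¬v8 is true.
  20. (v3 ∨ v5 ∨ v6) — v3 is true.
  21. (v8 ∨ ¬v9) — ¬v9 is true.
  22. (¬v8 ∨ ¬v9) — ¬v8 is true.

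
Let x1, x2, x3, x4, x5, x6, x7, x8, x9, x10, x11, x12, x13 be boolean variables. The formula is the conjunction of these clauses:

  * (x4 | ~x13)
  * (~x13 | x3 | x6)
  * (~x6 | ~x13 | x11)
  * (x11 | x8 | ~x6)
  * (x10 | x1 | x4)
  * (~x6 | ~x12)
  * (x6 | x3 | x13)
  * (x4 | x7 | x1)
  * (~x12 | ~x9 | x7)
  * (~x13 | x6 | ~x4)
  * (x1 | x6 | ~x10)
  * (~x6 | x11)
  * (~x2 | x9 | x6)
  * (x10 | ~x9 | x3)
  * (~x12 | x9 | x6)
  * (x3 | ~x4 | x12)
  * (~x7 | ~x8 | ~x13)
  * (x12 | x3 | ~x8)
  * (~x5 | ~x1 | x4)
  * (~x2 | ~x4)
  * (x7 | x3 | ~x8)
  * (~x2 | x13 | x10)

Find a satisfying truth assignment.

x1 = T, x2 = F, x3 = T, x4 = T, x5 = F, x6 = F, x7 = F, x8 = T, x9 = T, x10 = F, x11 = F, x12 = F, x13 = F

Check each clause:
  1. (~x13 | x4) — ~x13 is true.
  2. (x3 | x6 | ~x13) — x3 is true.
  3. (~x6 | x11 | ~x13) — ~x6 is true.
  4. (x8 | x11 | ~x6) — x8 is true.
  5. (x10 | x1 | x4) — x1 is true.
  6. (~x12 | ~x6) — ~x6 is true.
  7. (x3 | x6 | x13) — x3 is true.
  8. (x4 | x1 | x7) — x1 is true.
  9. (x7 | ~x12 | ~x9) — ~x12 is true.
  10. (~x4 | x6 | ~x13) — ~x13 is true.
  11. (~x10 | x6 | x1) — x1 is true.
  12. (x11 | ~x6) — ~x6 is true.
  13. (~x2 | x6 | x9) — x9 is true.
  14. (~x9 | x10 | x3) — x3 is true.
  15. (x6 | x9 | ~x12) — x9 is true.
  16. (~x4 | x3 | x12) — x3 is true.
  17. (~x13 | ~x7 | ~x8) — ~x7 is true.
  18. (x12 | ~x8 | x3) — x3 is true.
  19. (~x1 | ~x5 | x4) — ~x5 is true.
  20. (~x4 | ~x2) — ~x2 is true.
  21. (x7 | ~x8 | x3) — x3 is true.
  22. (x10 | ~x2 | x13) — ~x2 is true.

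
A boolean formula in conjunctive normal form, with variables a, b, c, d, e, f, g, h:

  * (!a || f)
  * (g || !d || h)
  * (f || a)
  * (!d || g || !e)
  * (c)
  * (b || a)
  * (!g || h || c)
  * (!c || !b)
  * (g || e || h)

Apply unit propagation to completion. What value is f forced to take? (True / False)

True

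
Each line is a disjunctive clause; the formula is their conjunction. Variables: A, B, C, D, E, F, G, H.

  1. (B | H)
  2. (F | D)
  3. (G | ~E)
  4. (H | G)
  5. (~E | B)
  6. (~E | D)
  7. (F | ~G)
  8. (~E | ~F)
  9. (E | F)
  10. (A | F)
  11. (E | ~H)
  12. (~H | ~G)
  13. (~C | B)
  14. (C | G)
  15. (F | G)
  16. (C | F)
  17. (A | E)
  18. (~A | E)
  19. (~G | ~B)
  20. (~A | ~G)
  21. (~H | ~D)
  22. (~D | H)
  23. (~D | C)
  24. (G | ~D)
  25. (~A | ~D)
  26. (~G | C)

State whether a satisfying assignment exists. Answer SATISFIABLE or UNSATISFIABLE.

G = True:
  propagation gives F=True, E=False, H=False, B=True; an empty clause results — contradiction.
G = False:
  propagation gives E=False, H=True; an empty clause results — contradiction.
Every branch closes, so no satisfying assignment exists.

UNSATISFIABLE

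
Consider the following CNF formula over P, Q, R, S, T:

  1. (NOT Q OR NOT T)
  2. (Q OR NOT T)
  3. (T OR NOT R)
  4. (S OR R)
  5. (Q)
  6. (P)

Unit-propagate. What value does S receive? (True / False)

True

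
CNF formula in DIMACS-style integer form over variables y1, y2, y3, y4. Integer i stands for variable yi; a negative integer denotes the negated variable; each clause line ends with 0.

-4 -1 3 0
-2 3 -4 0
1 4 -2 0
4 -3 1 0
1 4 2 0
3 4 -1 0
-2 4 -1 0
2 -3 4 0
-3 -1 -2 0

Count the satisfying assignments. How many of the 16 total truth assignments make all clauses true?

The models are:
  y1=0 y2=0 y3=0 y4=1
  y1=0 y2=0 y3=1 y4=1
  y1=0 y2=1 y3=1 y4=1
  y1=1 y2=0 y3=1 y4=1
Count: 4.

4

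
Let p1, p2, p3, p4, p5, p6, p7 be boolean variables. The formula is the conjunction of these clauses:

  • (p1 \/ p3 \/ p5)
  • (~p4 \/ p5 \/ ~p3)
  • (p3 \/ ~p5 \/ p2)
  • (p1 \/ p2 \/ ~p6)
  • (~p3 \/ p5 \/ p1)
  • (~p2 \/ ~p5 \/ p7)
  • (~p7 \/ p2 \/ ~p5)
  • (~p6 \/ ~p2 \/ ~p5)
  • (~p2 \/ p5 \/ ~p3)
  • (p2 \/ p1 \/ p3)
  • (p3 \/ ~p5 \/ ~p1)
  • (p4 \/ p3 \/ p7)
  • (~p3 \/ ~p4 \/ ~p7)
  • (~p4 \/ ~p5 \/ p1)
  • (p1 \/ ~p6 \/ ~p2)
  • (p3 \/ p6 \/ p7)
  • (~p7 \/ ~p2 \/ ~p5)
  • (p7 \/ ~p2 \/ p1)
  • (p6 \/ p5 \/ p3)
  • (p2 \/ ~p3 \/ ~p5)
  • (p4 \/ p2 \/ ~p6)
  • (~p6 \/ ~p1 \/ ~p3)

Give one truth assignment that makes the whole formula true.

p1 = T, p2 = F, p3 = F, p4 = T, p5 = F, p6 = T, p7 = T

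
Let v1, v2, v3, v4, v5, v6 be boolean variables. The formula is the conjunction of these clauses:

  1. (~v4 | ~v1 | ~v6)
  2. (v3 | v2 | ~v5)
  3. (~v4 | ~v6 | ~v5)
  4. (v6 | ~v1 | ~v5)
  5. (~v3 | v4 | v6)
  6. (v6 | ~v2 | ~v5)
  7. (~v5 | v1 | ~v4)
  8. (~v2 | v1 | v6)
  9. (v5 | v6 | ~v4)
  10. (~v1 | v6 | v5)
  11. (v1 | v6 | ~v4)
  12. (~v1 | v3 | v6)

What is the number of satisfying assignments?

Case analysis on v6 and v1:
  v6=T, v1=T: 7 of the 16 assignments to (v2,v3,v4,v5) work.
  v6=T, v1=F: 11 of the 16 assignments to (v2,v3,v4,v5) work.
  v6=F, v1=T: a clause becomes empty — 0.
  v6=F, v1=F: remaining (v2,v3,v4,v5) ∈ {(F,F,F,F)} — 1.
Total: 7 + 11 + 0 + 1 = 19.

19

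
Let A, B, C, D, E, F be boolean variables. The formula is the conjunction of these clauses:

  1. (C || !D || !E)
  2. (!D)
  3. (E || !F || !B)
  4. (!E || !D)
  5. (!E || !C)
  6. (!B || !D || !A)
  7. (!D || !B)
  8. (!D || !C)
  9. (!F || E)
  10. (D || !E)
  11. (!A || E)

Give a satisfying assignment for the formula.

A=False, B=False, C=True, D=False, E=False, F=False

Check each clause:
  1. (C || !E || !D) — C is true.
  2. (!D) — !D is true.
  3. (!B || !F || E) — !F is true.
  4. (!D || !E) — !E is true.
  5. (!E || !C) — !E is true.
  6. (!B || !A || !D) — !D is true.
  7. (!D || !B) — !D is true.
  8. (!D || !C) — !D is true.
  9. (E || !F) — !F is true.
  10. (!E || D) — !E is true.
  11. (E || !A) — !A is true.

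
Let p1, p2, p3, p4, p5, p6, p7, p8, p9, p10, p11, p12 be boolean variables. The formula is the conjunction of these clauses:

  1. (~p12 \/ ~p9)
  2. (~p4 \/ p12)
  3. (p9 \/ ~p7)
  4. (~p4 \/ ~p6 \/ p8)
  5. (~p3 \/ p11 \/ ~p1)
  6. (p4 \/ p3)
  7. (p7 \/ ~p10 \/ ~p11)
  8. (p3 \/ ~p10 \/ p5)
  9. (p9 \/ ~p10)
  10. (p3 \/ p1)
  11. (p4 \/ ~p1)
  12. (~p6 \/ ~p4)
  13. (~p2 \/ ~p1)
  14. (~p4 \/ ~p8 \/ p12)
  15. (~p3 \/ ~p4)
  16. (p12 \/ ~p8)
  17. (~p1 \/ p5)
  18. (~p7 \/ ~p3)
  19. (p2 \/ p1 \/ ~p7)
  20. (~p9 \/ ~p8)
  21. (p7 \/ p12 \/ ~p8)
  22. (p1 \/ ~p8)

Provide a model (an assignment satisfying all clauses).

p1 = False, p2 = False, p3 = True, p4 = False, p5 = True, p6 = True, p7 = False, p8 = False, p9 = False, p10 = False, p11 = False, p12 = False

Check each clause:
  1. (~p9 \/ ~p12) — ~p12 is true.
  2. (~p4 \/ p12) — ~p4 is true.
  3. (~p7 \/ p9) — ~p7 is true.
  4. (p8 \/ ~p4 \/ ~p6) — ~p4 is true.
  5. (p11 \/ ~p1 \/ ~p3) — ~p1 is true.
  6. (p4 \/ p3) — p3 is true.
  7. (~p11 \/ ~p10 \/ p7) — ~p11 is true.
  8. (~p10 \/ p5 \/ p3) — p3 is true.
  9. (~p10 \/ p9) — ~p10 is true.
  10. (p3 \/ p1) — p3 is true.
  11. (p4 \/ ~p1) — ~p1 is true.
  12. (~p6 \/ ~p4) — ~p4 is true.
  13. (~p1 \/ ~p2) — ~p1 is true.
  14. (~p4 \/ p12 \/ ~p8) — ~p8 is true.
  15. (~p3 \/ ~p4) — ~p4 is true.
  16. (~p8 \/ p12) — ~p8 is true.
  17. (~p1 \/ p5) — p5 is true.
  18. (~p3 \/ ~p7) — ~p7 is true.
  19. (~p7 \/ p1 \/ p2) — ~p7 is true.
  20. (~p8 \/ ~p9) — ~p8 is true.
  21. (p7 \/ ~p8 \/ p12) — ~p8 is true.
  22. (~p8 \/ p1) — ~p8 is true.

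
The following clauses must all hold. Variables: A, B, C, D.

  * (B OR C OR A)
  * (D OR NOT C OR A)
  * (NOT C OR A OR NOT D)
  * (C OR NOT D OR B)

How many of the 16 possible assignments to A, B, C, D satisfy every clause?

Case analysis on C and A:
  C=T, A=T: remaining (B,D) ∈ {(F,F); (F,T); (T,F); (T,T)} — 4.
  C=T, A=F: a clause becomes empty — 0.
  C=F, A=T: remaining (B,D) ∈ {(F,F); (T,F); (T,T)} — 3.
  C=F, A=F: remaining (B,D) ∈ {(T,F); (T,T)} — 2.
Total: 4 + 0 + 3 + 2 = 9.

9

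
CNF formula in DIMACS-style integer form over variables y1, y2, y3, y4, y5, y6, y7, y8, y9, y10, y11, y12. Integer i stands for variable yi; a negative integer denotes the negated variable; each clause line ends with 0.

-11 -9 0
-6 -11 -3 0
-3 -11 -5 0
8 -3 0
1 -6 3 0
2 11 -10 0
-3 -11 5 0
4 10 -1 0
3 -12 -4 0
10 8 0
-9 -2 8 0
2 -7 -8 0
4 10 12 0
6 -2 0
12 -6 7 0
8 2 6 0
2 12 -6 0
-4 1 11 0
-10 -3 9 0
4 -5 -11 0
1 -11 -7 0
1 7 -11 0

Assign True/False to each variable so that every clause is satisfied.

Set y1 = True and propagate.
Branch on y2: take y2 = True.
  then y6 is forced to True.
For the remaining variables, y3 = False, y4 = True, y5 = True, y7 = True, y8 = True, y9 = False, y10 = False, y11 = True, y12 = False works.
Every clause has at least one true literal under this assignment.
Check each clause:
  1. (!y9 || !y11) — !y9 is true.
  2. (!y11 || !y3 || !y6) — !y3 is true.
  3. (!y3 || !y5 || !y11) — !y3 is true.
  4. (!y3 || y8) — y8 is true.
  5. (y1 || y3 || !y6) — y1 is true.
  6. (!y10 || y11 || y2) — y2 is true.
  7. (!y11 || y5 || !y3) — !y3 is true.
  8. (!y1 || y4 || y10) — y4 is true.
  9. (!y4 || y3 || !y12) — !y12 is true.
  10. (y8 || y10) — y8 is true.
  11. (!y9 || y8 || !y2) — y8 is true.
  12. (y2 || !y8 || !y7) — y2 is true.
  13. (y12 || y10 || y4) — y4 is true.
  14. (!y2 || y6) — y6 is true.
  15. (!y6 || y12 || y7) — y7 is true.
  16. (y6 || y8 || y2) — y8 is true.
  17. (y12 || y2 || !y6) — y2 is true.
  18. (y1 || !y4 || y11) — y1 is true.
  19. (y9 || !y3 || !y10) — !y3 is true.
  20. (!y11 || !y5 || y4) — y4 is true.
  21. (!y7 || !y11 || y1) — y1 is true.
  22. (!y11 || y1 || y7) — y1 is true.

y1=True, y2=True, y3=False, y4=True, y5=True, y6=True, y7=True, y8=True, y9=False, y10=False, y11=True, y12=False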